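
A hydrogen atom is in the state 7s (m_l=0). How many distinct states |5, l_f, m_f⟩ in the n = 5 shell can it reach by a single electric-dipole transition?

3

E1 requires Δl = ±1, so l_f ∈ {-1, 1}; with 0 ≤ l_f ≤ n_f−1 = 4, the allowed l_f values are {1}.
For l_f = 1: m_f ∈ {m_i−1, m_i, m_i+1} ∩ [−1, 1] = {-1, 0, 1} → 3 states.
Total: 3.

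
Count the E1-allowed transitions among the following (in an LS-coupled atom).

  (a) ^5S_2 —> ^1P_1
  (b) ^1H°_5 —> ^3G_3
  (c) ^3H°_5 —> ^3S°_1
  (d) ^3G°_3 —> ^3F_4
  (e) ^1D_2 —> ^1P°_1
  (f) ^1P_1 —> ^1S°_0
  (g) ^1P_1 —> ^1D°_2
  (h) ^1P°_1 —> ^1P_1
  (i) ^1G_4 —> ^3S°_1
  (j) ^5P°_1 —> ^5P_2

6

(a) forbidden (parity, ΔS fail)
(b) forbidden (ΔS, ΔJ fail)
(c) forbidden (parity, ΔL, ΔJ fail)
(d) allowed
(e) allowed
(f) allowed
(g) allowed
(h) allowed
(i) forbidden (ΔS, ΔL, ΔJ fail)
(j) allowed
Total allowed: 6 of 10.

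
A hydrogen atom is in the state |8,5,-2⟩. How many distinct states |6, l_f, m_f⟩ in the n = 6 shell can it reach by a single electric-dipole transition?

3

E1 requires Δl = ±1, so l_f ∈ {4, 6}; with 0 ≤ l_f ≤ n_f−1 = 5, the allowed l_f values are {4}.
For l_f = 4: m_f ∈ {m_i−1, m_i, m_i+1} ∩ [−4, 4] = {-3, -2, -1} → 3 states.
Total: 3.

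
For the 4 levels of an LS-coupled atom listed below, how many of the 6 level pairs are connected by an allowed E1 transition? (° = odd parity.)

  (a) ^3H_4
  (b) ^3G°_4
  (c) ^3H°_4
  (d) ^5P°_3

(a)–(b): allowed.
(a)–(c): allowed.
(a)–(d): forbidden (ΔS, ΔL).
(b)–(c): forbidden (parity).
(b)–(d): forbidden (parity, ΔS, ΔL).
(c)–(d): forbidden (parity, ΔS, ΔL).
Allowed pairs: 2 of 6.

2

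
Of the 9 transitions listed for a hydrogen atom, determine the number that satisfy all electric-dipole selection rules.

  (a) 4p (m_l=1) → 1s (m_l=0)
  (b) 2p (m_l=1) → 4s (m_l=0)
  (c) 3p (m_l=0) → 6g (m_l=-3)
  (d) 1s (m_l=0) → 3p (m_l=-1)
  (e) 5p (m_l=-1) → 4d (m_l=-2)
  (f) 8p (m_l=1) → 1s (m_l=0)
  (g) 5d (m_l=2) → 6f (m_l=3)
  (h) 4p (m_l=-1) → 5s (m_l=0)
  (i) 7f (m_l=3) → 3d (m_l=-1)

(a) allowed
(b) allowed
(c) forbidden — Δl = +3 (E1 requires Δl = ±1); Δm_l = -3 (E1 requires Δm_l = 0, ±1)
(d) allowed
(e) allowed
(f) allowed
(g) allowed
(h) allowed
(i) forbidden — Δm_l = -4 (E1 requires Δm_l = 0, ±1)
Total allowed: 7 of 9.

7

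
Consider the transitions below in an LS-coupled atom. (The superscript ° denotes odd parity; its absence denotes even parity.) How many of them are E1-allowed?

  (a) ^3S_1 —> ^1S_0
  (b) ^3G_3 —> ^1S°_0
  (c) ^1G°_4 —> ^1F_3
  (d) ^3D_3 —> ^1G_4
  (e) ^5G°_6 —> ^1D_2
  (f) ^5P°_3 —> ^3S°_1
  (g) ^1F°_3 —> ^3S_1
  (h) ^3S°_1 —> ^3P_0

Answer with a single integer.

(a) forbidden (parity, ΔS, ΔL fail)
(b) forbidden (ΔS, ΔL, ΔJ fail)
(c) allowed
(d) forbidden (parity, ΔS, ΔL fail)
(e) forbidden (ΔS, ΔL, ΔJ fail)
(f) forbidden (parity, ΔS, ΔJ fail)
(g) forbidden (ΔS, ΔL, ΔJ fail)
(h) allowed
Total allowed: 2 of 8.

2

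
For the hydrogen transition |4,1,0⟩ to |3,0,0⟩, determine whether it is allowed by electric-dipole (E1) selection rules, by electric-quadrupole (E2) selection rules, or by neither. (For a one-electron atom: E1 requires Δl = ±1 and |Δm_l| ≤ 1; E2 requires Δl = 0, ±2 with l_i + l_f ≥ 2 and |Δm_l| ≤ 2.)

Δl = 0 − 1 = -1; l_i + l_f = 1.
Δm_l = +0.
E1 (Δl = ±1, |Δm_l| ≤ 1): satisfied.
E2 (Δl = 0,±2, l_i+l_f ≥ 2, |Δm_l| ≤ 2): not satisfied.

E1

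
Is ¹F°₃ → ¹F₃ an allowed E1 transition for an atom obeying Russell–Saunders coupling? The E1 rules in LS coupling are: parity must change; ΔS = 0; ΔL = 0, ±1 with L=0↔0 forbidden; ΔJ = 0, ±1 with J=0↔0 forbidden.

Parity must change: odd → even — ok.
ΔS = 0: S: 0 → 0 — ok.
ΔL = 0, ±1 (not L=0↔0): L: 3 → 3, ΔL = +0 — ok.
ΔJ = 0, ±1 (not J=0↔0): J: 3 → 3, ΔJ = +0 — ok.
All four E1 rules are satisfied.

allowed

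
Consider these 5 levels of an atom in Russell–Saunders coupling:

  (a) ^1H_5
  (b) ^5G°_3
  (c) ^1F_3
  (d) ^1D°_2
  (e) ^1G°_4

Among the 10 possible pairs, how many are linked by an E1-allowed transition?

(a)–(b): forbidden (ΔS, ΔJ).
(a)–(c): forbidden (parity, ΔL, ΔJ).
(a)–(d): forbidden (ΔL, ΔJ).
(a)–(e): allowed.
(b)–(c): forbidden (ΔS).
(b)–(d): forbidden (parity, ΔS, ΔL).
(b)–(e): forbidden (parity, ΔS).
(c)–(d): allowed.
(c)–(e): allowed.
(d)–(e): forbidden (parity, ΔL, ΔJ).
Allowed pairs: 3 of 10.

3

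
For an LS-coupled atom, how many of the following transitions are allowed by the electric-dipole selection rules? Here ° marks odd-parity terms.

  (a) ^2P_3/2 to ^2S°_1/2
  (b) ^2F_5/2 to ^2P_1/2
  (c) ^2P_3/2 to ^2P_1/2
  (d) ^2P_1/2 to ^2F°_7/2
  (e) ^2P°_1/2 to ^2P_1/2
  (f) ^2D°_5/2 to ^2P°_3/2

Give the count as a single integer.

2

(a) allowed
(b) forbidden (parity, ΔL, ΔJ fail)
(c) forbidden (parity fails)
(d) forbidden (ΔL, ΔJ fail)
(e) allowed
(f) forbidden (parity fails)
Total allowed: 2 of 6.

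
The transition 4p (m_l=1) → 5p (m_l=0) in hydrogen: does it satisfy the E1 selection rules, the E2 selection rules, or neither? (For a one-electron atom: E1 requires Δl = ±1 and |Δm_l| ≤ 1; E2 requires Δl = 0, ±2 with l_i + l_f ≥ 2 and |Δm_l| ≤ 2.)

Δl = 1 − 1 = +0; l_i + l_f = 2.
Δm_l = -1.
E1 (Δl = ±1, |Δm_l| ≤ 1): not satisfied.
E2 (Δl = 0,±2, l_i+l_f ≥ 2, |Δm_l| ≤ 2): satisfied.

E2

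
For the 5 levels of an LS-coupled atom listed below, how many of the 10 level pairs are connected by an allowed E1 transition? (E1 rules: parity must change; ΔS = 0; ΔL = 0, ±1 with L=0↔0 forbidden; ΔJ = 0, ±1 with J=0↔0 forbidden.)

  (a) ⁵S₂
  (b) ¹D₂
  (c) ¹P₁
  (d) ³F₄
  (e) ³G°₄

1

(a)–(b): forbidden (parity, ΔS, ΔL).
(a)–(c): forbidden (parity, ΔS).
(a)–(d): forbidden (parity, ΔS, ΔL, ΔJ).
(a)–(e): forbidden (ΔS, ΔL, ΔJ).
(b)–(c): forbidden (parity).
(b)–(d): forbidden (parity, ΔS, ΔJ).
(b)–(e): forbidden (ΔS, ΔL, ΔJ).
(c)–(d): forbidden (parity, ΔS, ΔL, ΔJ).
(c)–(e): forbidden (ΔS, ΔL, ΔJ).
(d)–(e): allowed.
Allowed pairs: 1 of 10.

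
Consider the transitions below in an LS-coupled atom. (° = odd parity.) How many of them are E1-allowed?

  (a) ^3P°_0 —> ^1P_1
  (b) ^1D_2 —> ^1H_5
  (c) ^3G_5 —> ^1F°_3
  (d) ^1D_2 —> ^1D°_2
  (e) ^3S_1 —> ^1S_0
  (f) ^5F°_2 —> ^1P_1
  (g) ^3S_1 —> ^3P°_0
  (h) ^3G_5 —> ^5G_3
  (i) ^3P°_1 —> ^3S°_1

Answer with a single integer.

2

(a) forbidden (ΔS fails)
(b) forbidden (parity, ΔL, ΔJ fail)
(c) forbidden (ΔS, ΔJ fail)
(d) allowed
(e) forbidden (parity, ΔS, ΔL fail)
(f) forbidden (ΔS, ΔL fail)
(g) allowed
(h) forbidden (parity, ΔS, ΔJ fail)
(i) forbidden (parity fails)
Total allowed: 2 of 9.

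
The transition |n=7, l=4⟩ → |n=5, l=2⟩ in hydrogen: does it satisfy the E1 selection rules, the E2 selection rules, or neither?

Δl = 2 − 4 = -2; l_i + l_f = 6.
E1 (Δl = ±1): not satisfied.
E2 (Δl = 0,±2, l_i+l_f ≥ 2): satisfied.

E2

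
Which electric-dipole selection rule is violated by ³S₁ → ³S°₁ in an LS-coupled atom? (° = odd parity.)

Reading off the term symbols: S 1→1, L 0→0, J 1→1, parity even→odd.
ΔS = 0: S: 1 → 1 — ✓.
ΔL = 0, ±1 (not L=0↔0): L: 0 → 0, ΔL = +0 — ✗.
ΔJ = 0, ±1 (not J=0↔0): J: 1 → 1, ΔJ = +0 — ✓.
Parity must change: even → odd — ✓.

the L=0 ↔ L=0 exclusion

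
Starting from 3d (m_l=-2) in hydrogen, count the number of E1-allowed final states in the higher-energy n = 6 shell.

4

E1 requires Δl = ±1, so l_f ∈ {1, 3}; with 0 ≤ l_f ≤ n_f−1 = 5, the allowed l_f values are {1, 3}.
For l_f = 1: m_f ∈ {m_i−1, m_i, m_i+1} ∩ [−1, 1] = {-1} → 1 state.
For l_f = 3: m_f ∈ {m_i−1, m_i, m_i+1} ∩ [−3, 3] = {-3, -2, -1} → 3 states.
Total: 4.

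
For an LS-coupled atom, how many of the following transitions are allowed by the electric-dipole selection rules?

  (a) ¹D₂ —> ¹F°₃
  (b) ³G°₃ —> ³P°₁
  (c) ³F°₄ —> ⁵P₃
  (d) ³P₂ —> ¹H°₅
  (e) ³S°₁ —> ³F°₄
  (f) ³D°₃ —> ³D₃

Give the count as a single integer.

(a) allowed
(b) forbidden (parity, ΔL, ΔJ fail)
(c) forbidden (ΔS, ΔL fail)
(d) forbidden (ΔS, ΔL, ΔJ fail)
(e) forbidden (parity, ΔL, ΔJ fail)
(f) allowed
Total allowed: 2 of 6.

2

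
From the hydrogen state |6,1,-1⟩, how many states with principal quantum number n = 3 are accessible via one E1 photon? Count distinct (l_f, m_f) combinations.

E1 requires Δl = ±1, so l_f ∈ {0, 2}; with 0 ≤ l_f ≤ n_f−1 = 2, the allowed l_f values are {0, 2}.
For l_f = 0: m_f ∈ {m_i−1, m_i, m_i+1} ∩ [−0, 0] = {0} → 1 state.
For l_f = 2: m_f ∈ {m_i−1, m_i, m_i+1} ∩ [−2, 2] = {-2, -1, 0} → 3 states.
Total: 4.

4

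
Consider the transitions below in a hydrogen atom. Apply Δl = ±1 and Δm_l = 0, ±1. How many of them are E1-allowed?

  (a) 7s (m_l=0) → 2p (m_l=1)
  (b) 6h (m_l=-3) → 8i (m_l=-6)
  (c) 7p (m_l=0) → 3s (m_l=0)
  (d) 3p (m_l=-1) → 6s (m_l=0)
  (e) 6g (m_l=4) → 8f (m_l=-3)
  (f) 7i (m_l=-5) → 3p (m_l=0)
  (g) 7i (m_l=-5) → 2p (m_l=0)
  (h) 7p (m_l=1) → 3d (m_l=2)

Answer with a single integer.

(a) allowed
(b) forbidden — Δm_l = -3 (E1 requires Δm_l = 0, ±1)
(c) allowed
(d) allowed
(e) forbidden — Δm_l = -7 (E1 requires Δm_l = 0, ±1)
(f) forbidden — Δl = -5 (E1 requires Δl = ±1); Δm_l = +5 (E1 requires Δm_l = 0, ±1)
(g) forbidden — Δl = -5 (E1 requires Δl = ±1); Δm_l = +5 (E1 requires Δm_l = 0, ±1)
(h) allowed
Total allowed: 4 of 8.

4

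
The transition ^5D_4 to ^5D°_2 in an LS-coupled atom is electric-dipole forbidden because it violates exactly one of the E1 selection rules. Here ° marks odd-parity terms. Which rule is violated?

Reading off the term symbols: S 2→2, L 2→2, J 4→2, parity even→odd.
Parity must change: even → odd — satisfied.
ΔS = 0: S: 2 → 2 — satisfied.
ΔL = 0, ±1 (not L=0↔0): L: 2 → 2, ΔL = +0 — satisfied.
ΔJ = 0, ±1 (not J=0↔0): J: 4 → 2, ΔJ = -2 — violated.

the ΔJ = 0, ±1 rule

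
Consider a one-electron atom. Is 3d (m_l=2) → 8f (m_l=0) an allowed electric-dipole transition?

Δl = 3 − 2 = +1; the E1 rule Δl = ±1 is satisfied.
Δm_l = 0 − (2) = -2. E1 requires Δm_l = 0, ±1: violated.
The transition is electric-dipole forbidden.

forbidden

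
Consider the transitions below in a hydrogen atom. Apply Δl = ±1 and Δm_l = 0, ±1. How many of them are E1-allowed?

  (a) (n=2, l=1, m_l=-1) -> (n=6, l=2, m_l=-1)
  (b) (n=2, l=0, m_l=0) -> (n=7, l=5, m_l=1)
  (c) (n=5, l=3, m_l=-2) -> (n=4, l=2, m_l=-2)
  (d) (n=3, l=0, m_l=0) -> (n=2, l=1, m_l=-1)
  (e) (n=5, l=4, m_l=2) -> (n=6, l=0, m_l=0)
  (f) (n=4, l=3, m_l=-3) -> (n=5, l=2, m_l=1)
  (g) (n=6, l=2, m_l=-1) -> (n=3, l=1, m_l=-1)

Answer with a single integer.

(a) allowed
(b) forbidden — Δl = +5 (E1 requires Δl = ±1)
(c) allowed
(d) allowed
(e) forbidden — Δl = -4 (E1 requires Δl = ±1); Δm_l = -2 (E1 requires Δm_l = 0, ±1)
(f) forbidden — Δm_l = +4 (E1 requires Δm_l = 0, ±1)
(g) allowed
Total allowed: 4 of 7.

4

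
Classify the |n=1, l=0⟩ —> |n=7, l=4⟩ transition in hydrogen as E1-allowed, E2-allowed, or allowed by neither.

neither

Δl = 4 − 0 = +4; l_i + l_f = 4.
E1 (Δl = ±1): not satisfied.
E2 (Δl = 0,±2, l_i+l_f ≥ 2): not satisfied.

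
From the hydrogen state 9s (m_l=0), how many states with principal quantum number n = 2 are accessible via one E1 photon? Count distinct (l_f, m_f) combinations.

3

E1 requires Δl = ±1, so l_f ∈ {-1, 1}; with 0 ≤ l_f ≤ n_f−1 = 1, the allowed l_f values are {1}.
For l_f = 1: m_f ∈ {m_i−1, m_i, m_i+1} ∩ [−1, 1] = {-1, 0, 1} → 3 states.
Total: 3.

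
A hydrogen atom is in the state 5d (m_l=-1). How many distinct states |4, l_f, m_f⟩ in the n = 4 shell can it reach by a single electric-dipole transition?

5

E1 requires Δl = ±1, so l_f ∈ {1, 3}; with 0 ≤ l_f ≤ n_f−1 = 3, the allowed l_f values are {1, 3}.
For l_f = 1: m_f ∈ {m_i−1, m_i, m_i+1} ∩ [−1, 1] = {-1, 0} → 2 states.
For l_f = 3: m_f ∈ {m_i−1, m_i, m_i+1} ∩ [−3, 3] = {-2, -1, 0} → 3 states.
Total: 5.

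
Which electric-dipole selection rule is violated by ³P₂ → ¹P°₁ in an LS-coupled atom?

the ΔS = 0 rule

Reading off the term symbols: S 1→0, L 1→1, J 2→1, parity even→odd.
ΔL = 0, ±1 (not L=0↔0): L: 1 → 1, ΔL = +0 — passes.
Parity must change: even → odd — passes.
ΔJ = 0, ±1 (not J=0↔0): J: 2 → 1, ΔJ = -1 — passes.
ΔS = 0: S: 1 → 0 — fails.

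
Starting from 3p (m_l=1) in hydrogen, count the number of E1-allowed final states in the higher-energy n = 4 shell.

4

E1 requires Δl = ±1, so l_f ∈ {0, 2}; with 0 ≤ l_f ≤ n_f−1 = 3, the allowed l_f values are {0, 2}.
For l_f = 0: m_f ∈ {m_i−1, m_i, m_i+1} ∩ [−0, 0] = {0} → 1 state.
For l_f = 2: m_f ∈ {m_i−1, m_i, m_i+1} ∩ [−2, 2] = {0, 1, 2} → 3 states.
Total: 4.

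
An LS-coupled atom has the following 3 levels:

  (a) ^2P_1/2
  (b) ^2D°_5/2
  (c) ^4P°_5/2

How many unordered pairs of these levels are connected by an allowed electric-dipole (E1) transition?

0

(a)–(b): forbidden (ΔJ).
(a)–(c): forbidden (ΔS, ΔJ).
(b)–(c): forbidden (parity, ΔS).
Allowed pairs: 0 of 3.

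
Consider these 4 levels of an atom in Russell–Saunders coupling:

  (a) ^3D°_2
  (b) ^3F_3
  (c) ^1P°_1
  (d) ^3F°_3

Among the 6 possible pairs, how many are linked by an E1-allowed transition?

(a)–(b): allowed.
(a)–(c): forbidden (parity, ΔS).
(a)–(d): forbidden (parity).
(b)–(c): forbidden (ΔS, ΔL, ΔJ).
(b)–(d): allowed.
(c)–(d): forbidden (parity, ΔS, ΔL, ΔJ).
Allowed pairs: 2 of 6.

2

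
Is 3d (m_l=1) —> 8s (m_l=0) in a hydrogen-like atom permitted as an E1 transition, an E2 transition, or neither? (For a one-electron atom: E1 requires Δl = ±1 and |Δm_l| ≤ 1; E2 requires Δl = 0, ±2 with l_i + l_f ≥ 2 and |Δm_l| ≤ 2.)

Δl = 0 − 2 = -2; l_i + l_f = 2.
Δm_l = -1.
E1 (Δl = ±1, |Δm_l| ≤ 1): not satisfied.
E2 (Δl = 0,±2, l_i+l_f ≥ 2, |Δm_l| ≤ 2): satisfied.

E2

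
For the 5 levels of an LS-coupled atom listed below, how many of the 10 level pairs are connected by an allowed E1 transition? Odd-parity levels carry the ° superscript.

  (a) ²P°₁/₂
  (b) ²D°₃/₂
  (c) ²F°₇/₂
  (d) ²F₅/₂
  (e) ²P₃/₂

(a)–(b): forbidden (parity).
(a)–(c): forbidden (parity, ΔL, ΔJ).
(a)–(d): forbidden (ΔL, ΔJ).
(a)–(e): allowed.
(b)–(c): forbidden (parity, ΔJ).
(b)–(d): allowed.
(b)–(e): allowed.
(c)–(d): allowed.
(c)–(e): forbidden (ΔL, ΔJ).
(d)–(e): forbidden (parity, ΔL).
Allowed pairs: 4 of 10.

4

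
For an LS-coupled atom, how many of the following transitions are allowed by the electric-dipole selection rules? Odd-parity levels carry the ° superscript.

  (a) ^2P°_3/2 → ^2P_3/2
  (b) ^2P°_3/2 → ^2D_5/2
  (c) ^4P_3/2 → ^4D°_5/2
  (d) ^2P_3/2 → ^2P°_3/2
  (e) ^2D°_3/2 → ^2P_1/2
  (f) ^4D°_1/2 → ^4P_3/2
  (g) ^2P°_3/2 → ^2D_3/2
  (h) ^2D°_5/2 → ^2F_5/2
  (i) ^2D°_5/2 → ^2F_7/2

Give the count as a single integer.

(a) allowed
(b) allowed
(c) allowed
(d) allowed
(e) allowed
(f) allowed
(g) allowed
(h) allowed
(i) allowed
Total allowed: 9 of 9.

9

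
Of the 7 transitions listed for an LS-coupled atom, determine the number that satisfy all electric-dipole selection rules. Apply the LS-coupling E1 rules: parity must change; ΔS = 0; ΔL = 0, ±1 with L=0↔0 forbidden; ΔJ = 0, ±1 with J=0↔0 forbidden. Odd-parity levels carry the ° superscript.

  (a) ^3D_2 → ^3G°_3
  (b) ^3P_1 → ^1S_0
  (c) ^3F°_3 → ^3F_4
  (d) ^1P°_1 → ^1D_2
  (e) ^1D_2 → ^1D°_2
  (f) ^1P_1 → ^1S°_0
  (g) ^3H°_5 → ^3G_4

(a) forbidden (ΔL fails)
(b) forbidden (parity, ΔS fail)
(c) allowed
(d) allowed
(e) allowed
(f) allowed
(g) allowed
Total allowed: 5 of 7.

5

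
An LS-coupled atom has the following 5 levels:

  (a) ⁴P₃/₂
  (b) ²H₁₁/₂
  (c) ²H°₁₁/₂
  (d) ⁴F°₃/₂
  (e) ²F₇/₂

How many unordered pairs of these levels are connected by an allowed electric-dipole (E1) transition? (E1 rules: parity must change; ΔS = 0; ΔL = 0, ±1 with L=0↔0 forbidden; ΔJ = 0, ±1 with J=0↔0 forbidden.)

(a)–(b): forbidden (parity, ΔS, ΔL, ΔJ).
(a)–(c): forbidden (ΔS, ΔL, ΔJ).
(a)–(d): forbidden (ΔL).
(a)–(e): forbidden (parity, ΔS, ΔL, ΔJ).
(b)–(c): allowed.
(b)–(d): forbidden (ΔS, ΔL, ΔJ).
(b)–(e): forbidden (parity, ΔL, ΔJ).
(c)–(d): forbidden (parity, ΔS, ΔL, ΔJ).
(c)–(e): forbidden (ΔL, ΔJ).
(d)–(e): forbidden (ΔS, ΔJ).
Allowed pairs: 1 of 10.

1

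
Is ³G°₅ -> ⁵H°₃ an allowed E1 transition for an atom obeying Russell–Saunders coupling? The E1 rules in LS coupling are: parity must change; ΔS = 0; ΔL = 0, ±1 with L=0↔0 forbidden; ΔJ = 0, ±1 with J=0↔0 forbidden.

forbidden

Initial level: S=1, L=4, J=5, parity odd. Final level: S=2, L=5, J=3, parity odd.
Parity must change: odd → odd — ✗.
ΔS = 0: S: 1 → 2 — ✗.
ΔL = 0, ±1 (not L=0↔0): L: 4 → 5, ΔL = +1 — ✓.
ΔJ = 0, ±1 (not J=0↔0): J: 5 → 3, ΔJ = -2 — ✗.
Rule(s) violated: parity, ΔS, ΔJ.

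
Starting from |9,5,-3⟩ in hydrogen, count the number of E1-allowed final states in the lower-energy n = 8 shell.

6

E1 requires Δl = ±1, so l_f ∈ {4, 6}; with 0 ≤ l_f ≤ n_f−1 = 7, the allowed l_f values are {4, 6}.
For l_f = 4: m_f ∈ {m_i−1, m_i, m_i+1} ∩ [−4, 4] = {-4, -3, -2} → 3 states.
For l_f = 6: m_f ∈ {m_i−1, m_i, m_i+1} ∩ [−6, 6] = {-4, -3, -2} → 3 states.
Total: 6.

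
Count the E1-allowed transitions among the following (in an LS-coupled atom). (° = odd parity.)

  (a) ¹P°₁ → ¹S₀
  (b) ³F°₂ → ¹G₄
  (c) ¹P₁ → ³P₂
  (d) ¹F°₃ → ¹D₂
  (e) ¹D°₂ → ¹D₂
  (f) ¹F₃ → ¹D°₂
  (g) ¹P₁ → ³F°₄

(a) allowed
(b) forbidden (ΔS, ΔJ fail)
(c) forbidden (parity, ΔS fail)
(d) allowed
(e) allowed
(f) allowed
(g) forbidden (ΔS, ΔL, ΔJ fail)
Total allowed: 4 of 7.

4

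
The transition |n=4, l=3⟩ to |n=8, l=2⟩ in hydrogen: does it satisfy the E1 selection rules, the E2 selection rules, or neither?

E1

Δl = 2 − 3 = -1; l_i + l_f = 5.
E1 (Δl = ±1): satisfied.
E2 (Δl = 0,±2, l_i+l_f ≥ 2): not satisfied.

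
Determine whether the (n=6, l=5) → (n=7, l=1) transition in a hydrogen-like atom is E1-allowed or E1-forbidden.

Δl = 1 − 5 = -4; the E1 rule Δl = ±1 is fails.
The transition is electric-dipole forbidden.

forbidden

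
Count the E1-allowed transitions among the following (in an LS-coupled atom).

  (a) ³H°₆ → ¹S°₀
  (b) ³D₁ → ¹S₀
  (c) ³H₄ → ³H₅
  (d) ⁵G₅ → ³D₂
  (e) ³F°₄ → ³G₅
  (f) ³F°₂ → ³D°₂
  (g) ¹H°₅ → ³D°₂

(a) forbidden (parity, ΔS, ΔL, ΔJ fail)
(b) forbidden (parity, ΔS, ΔL fail)
(c) forbidden (parity fails)
(d) forbidden (parity, ΔS, ΔL, ΔJ fail)
(e) allowed
(f) forbidden (parity fails)
(g) forbidden (parity, ΔS, ΔL, ΔJ fail)
Total allowed: 1 of 7.

1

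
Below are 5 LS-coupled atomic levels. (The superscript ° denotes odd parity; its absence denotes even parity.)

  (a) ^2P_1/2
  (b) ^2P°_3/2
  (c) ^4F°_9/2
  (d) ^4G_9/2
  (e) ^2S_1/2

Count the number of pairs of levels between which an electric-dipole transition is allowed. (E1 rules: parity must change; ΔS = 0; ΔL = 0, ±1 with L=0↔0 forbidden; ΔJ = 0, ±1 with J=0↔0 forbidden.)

(a)–(b): allowed.
(a)–(c): forbidden (ΔS, ΔL, ΔJ).
(a)–(d): forbidden (parity, ΔS, ΔL, ΔJ).
(a)–(e): forbidden (parity).
(b)–(c): forbidden (parity, ΔS, ΔL, ΔJ).
(b)–(d): forbidden (ΔS, ΔL, ΔJ).
(b)–(e): allowed.
(c)–(d): allowed.
(c)–(e): forbidden (ΔS, ΔL, ΔJ).
(d)–(e): forbidden (parity, ΔS, ΔL, ΔJ).
Allowed pairs: 3 of 10.

3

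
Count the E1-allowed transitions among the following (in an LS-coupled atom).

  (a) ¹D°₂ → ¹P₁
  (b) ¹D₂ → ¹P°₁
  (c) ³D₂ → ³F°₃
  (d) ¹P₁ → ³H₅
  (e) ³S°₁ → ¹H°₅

3

(a) allowed
(b) allowed
(c) allowed
(d) forbidden (parity, ΔS, ΔL, ΔJ fail)
(e) forbidden (parity, ΔS, ΔL, ΔJ fail)
Total allowed: 3 of 5.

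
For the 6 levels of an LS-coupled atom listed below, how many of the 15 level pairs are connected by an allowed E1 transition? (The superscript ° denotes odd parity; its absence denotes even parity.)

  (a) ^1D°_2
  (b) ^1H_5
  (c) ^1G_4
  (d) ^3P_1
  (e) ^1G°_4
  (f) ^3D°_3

2

(a)–(b): forbidden (ΔL, ΔJ).
(a)–(c): forbidden (ΔL, ΔJ).
(a)–(d): forbidden (ΔS).
(a)–(e): forbidden (parity, ΔL, ΔJ).
(a)–(f): forbidden (parity, ΔS).
(b)–(c): forbidden (parity).
(b)–(d): forbidden (parity, ΔS, ΔL, ΔJ).
(b)–(e): allowed.
(b)–(f): forbidden (ΔS, ΔL, ΔJ).
(c)–(d): forbidden (parity, ΔS, ΔL, ΔJ).
(c)–(e): allowed.
(c)–(f): forbidden (ΔS, ΔL).
(d)–(e): forbidden (ΔS, ΔL, ΔJ).
(d)–(f): forbidden (ΔJ).
(e)–(f): forbidden (parity, ΔS, ΔL).
Allowed pairs: 2 of 15.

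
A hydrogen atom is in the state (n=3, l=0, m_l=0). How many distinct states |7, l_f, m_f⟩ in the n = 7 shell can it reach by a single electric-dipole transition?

3

E1 requires Δl = ±1, so l_f ∈ {-1, 1}; with 0 ≤ l_f ≤ n_f−1 = 6, the allowed l_f values are {1}.
For l_f = 1: m_f ∈ {m_i−1, m_i, m_i+1} ∩ [−1, 1] = {-1, 0, 1} → 3 states.
Total: 3.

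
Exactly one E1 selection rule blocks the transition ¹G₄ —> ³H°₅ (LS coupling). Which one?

the ΔS = 0 rule

Reading off the term symbols: S 0→1, L 4→5, J 4→5, parity even→odd.
Parity must change: even → odd — ✓.
ΔS = 0: S: 0 → 1 — ✗.
ΔL = 0, ±1 (not L=0↔0): L: 4 → 5, ΔL = +1 — ✓.
ΔJ = 0, ±1 (not J=0↔0): J: 4 → 5, ΔJ = +1 — ✓.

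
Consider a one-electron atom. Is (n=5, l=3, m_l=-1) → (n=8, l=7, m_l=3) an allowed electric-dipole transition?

forbidden

l: 3 → 7 (Δl = +4). Δl = ±1 ✗.
m_l: -1 → 3 (Δm_l = +4). |Δm_l| ≤ 1 ✗.
The transition is electric-dipole forbidden.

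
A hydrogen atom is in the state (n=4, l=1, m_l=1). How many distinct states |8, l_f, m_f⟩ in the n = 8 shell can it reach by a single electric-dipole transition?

E1 requires Δl = ±1, so l_f ∈ {0, 2}; with 0 ≤ l_f ≤ n_f−1 = 7, the allowed l_f values are {0, 2}.
For l_f = 0: m_f ∈ {m_i−1, m_i, m_i+1} ∩ [−0, 0] = {0} → 1 state.
For l_f = 2: m_f ∈ {m_i−1, m_i, m_i+1} ∩ [−2, 2] = {0, 1, 2} → 3 states.
Total: 4.

4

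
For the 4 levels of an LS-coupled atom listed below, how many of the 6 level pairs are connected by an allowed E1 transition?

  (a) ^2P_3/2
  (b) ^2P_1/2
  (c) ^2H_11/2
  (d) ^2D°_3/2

2

(a)–(b): forbidden (parity).
(a)–(c): forbidden (parity, ΔL, ΔJ).
(a)–(d): allowed.
(b)–(c): forbidden (parity, ΔL, ΔJ).
(b)–(d): allowed.
(c)–(d): forbidden (ΔL, ΔJ).
Allowed pairs: 2 of 6.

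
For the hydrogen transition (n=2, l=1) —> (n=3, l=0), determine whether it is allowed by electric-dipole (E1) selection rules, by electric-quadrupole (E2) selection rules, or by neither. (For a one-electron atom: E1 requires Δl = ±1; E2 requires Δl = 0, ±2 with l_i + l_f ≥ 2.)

Δl = 0 − 1 = -1; l_i + l_f = 1.
E1 (Δl = ±1): satisfied.
E2 (Δl = 0,±2, l_i+l_f ≥ 2): not satisfied.

E1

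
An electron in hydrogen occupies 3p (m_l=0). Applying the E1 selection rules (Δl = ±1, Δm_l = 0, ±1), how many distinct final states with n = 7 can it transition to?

4

E1 requires Δl = ±1, so l_f ∈ {0, 2}; with 0 ≤ l_f ≤ n_f−1 = 6, the allowed l_f values are {0, 2}.
For l_f = 0: m_f ∈ {m_i−1, m_i, m_i+1} ∩ [−0, 0] = {0} → 1 state.
For l_f = 2: m_f ∈ {m_i−1, m_i, m_i+1} ∩ [−2, 2] = {-1, 0, 1} → 3 states.
Total: 4.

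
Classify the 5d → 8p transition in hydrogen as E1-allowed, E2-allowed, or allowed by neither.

E1

Δl = 1 − 2 = -1; l_i + l_f = 3.
E1 (Δl = ±1): satisfied.
E2 (Δl = 0,±2, l_i+l_f ≥ 2): not satisfied.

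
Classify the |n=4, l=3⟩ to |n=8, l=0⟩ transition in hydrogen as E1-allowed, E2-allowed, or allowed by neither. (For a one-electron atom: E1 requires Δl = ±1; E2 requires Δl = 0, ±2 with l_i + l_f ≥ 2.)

neither

Δl = 0 − 3 = -3; l_i + l_f = 3.
E1 (Δl = ±1): not satisfied.
E2 (Δl = 0,±2, l_i+l_f ≥ 2): not satisfied.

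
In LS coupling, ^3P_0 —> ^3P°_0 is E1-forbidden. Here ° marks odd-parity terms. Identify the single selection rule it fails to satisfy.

Reading off the term symbols: S 1→1, L 1→1, J 0→0, parity even→odd.
Parity must change: even → odd — passes.
ΔS = 0: S: 1 → 1 — passes.
ΔL = 0, ±1 (not L=0↔0): L: 1 → 1, ΔL = +0 — passes.
ΔJ = 0, ±1 (not J=0↔0): J: 0 → 0, ΔJ = +0 — fails.

the J=0 ↔ J=0 exclusion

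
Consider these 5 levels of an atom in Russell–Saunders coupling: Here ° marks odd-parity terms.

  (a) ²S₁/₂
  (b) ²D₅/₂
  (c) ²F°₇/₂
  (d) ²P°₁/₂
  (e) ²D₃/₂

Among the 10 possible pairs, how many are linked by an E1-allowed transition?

3

(a)–(b): forbidden (parity, ΔL, ΔJ).
(a)–(c): forbidden (ΔL, ΔJ).
(a)–(d): allowed.
(a)–(e): forbidden (parity, ΔL).
(b)–(c): allowed.
(b)–(d): forbidden (ΔJ).
(b)–(e): forbidden (parity).
(c)–(d): forbidden (parity, ΔL, ΔJ).
(c)–(e): forbidden (ΔJ).
(d)–(e): allowed.
Allowed pairs: 3 of 10.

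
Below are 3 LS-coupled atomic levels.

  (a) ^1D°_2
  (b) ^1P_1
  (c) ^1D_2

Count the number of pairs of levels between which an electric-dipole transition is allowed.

(a)–(b): allowed.
(a)–(c): allowed.
(b)–(c): forbidden (parity).
Allowed pairs: 2 of 3.

2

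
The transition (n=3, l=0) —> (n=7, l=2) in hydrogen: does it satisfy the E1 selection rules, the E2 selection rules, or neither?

Δl = 2 − 0 = +2; l_i + l_f = 2.
E1 (Δl = ±1): not satisfied.
E2 (Δl = 0,±2, l_i+l_f ≥ 2): satisfied.

E2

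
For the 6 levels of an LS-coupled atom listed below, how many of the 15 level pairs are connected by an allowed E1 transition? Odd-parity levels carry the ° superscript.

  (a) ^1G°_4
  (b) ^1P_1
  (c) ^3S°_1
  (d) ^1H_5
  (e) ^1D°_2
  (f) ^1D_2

(a)–(b): forbidden (ΔL, ΔJ).
(a)–(c): forbidden (parity, ΔS, ΔL, ΔJ).
(a)–(d): allowed.
(a)–(e): forbidden (parity, ΔL, ΔJ).
(a)–(f): forbidden (ΔL, ΔJ).
(b)–(c): forbidden (ΔS).
(b)–(d): forbidden (parity, ΔL, ΔJ).
(b)–(e): allowed.
(b)–(f): forbidden (parity).
(c)–(d): forbidden (ΔS, ΔL, ΔJ).
(c)–(e): forbidden (parity, ΔS, ΔL).
(c)–(f): forbidden (ΔS, ΔL).
(d)–(e): forbidden (ΔL, ΔJ).
(d)–(f): forbidden (parity, ΔL, ΔJ).
(e)–(f): allowed.
Allowed pairs: 3 of 15.

3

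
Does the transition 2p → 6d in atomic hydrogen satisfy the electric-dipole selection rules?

allowed

Initial l = 1, final l = 2, so Δl = +1. E1 requires Δl = ±1: ✓.
All E1 selection rules are satisfied.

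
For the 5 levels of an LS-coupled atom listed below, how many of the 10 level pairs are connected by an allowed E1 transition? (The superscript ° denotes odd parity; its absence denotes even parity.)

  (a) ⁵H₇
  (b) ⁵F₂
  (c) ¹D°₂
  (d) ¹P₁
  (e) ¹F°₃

1

(a)–(b): forbidden (parity, ΔL, ΔJ).
(a)–(c): forbidden (ΔS, ΔL, ΔJ).
(a)–(d): forbidden (parity, ΔS, ΔL, ΔJ).
(a)–(e): forbidden (ΔS, ΔL, ΔJ).
(b)–(c): forbidden (ΔS).
(b)–(d): forbidden (parity, ΔS, ΔL).
(b)–(e): forbidden (ΔS).
(c)–(d): allowed.
(c)–(e): forbidden (parity).
(d)–(e): forbidden (ΔL, ΔJ).
Allowed pairs: 1 of 10.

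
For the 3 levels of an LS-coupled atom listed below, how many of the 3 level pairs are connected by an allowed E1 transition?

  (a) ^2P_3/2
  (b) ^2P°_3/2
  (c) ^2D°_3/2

2

(a)–(b): allowed.
(a)–(c): allowed.
(b)–(c): forbidden (parity).
Allowed pairs: 2 of 3.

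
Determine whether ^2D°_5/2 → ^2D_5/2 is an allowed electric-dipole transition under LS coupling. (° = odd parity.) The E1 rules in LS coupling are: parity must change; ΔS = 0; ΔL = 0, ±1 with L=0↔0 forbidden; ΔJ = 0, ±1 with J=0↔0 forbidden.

allowed

Parity must change: odd → even — ok.
ΔS = 0: S: 1/2 → 1/2 — ok.
ΔJ = 0, ±1 (not J=0↔0): J: 5/2 → 5/2, ΔJ = +0 — ok.
ΔL = 0, ±1 (not L=0↔0): L: 2 → 2, ΔL = +0 — ok.
All four E1 rules are satisfied.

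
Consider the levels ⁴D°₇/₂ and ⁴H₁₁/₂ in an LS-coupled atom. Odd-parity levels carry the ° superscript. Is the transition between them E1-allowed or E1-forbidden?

Parity must change: odd → even — ok.
ΔS = 0: S: 3/2 → 3/2 — ok.
ΔL = 0, ±1 (not L=0↔0): L: 2 → 5, ΔL = +3 — fails.
ΔJ = 0, ±1 (not J=0↔0): J: 7/2 → 11/2, ΔJ = +2 — fails.
Rule(s) violated: ΔL, ΔJ.

forbidden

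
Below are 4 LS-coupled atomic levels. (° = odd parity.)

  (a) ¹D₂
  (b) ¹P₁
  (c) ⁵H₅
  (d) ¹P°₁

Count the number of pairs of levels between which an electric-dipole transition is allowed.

2

(a)–(b): forbidden (parity).
(a)–(c): forbidden (parity, ΔS, ΔL, ΔJ).
(a)–(d): allowed.
(b)–(c): forbidden (parity, ΔS, ΔL, ΔJ).
(b)–(d): allowed.
(c)–(d): forbidden (ΔS, ΔL, ΔJ).
Allowed pairs: 2 of 6.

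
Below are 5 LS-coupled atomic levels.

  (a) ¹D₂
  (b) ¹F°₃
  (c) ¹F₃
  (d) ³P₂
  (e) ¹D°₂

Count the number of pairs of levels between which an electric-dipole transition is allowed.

4

(a)–(b): allowed.
(a)–(c): forbidden (parity).
(a)–(d): forbidden (parity, ΔS).
(a)–(e): allowed.
(b)–(c): allowed.
(b)–(d): forbidden (ΔS, ΔL).
(b)–(e): forbidden (parity).
(c)–(d): forbidden (parity, ΔS, ΔL).
(c)–(e): allowed.
(d)–(e): forbidden (ΔS).
Allowed pairs: 4 of 10.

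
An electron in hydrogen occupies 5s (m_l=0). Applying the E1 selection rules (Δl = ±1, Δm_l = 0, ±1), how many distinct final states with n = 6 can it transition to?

3

E1 requires Δl = ±1, so l_f ∈ {-1, 1}; with 0 ≤ l_f ≤ n_f−1 = 5, the allowed l_f values are {1}.
For l_f = 1: m_f ∈ {m_i−1, m_i, m_i+1} ∩ [−1, 1] = {-1, 0, 1} → 3 states.
Total: 3.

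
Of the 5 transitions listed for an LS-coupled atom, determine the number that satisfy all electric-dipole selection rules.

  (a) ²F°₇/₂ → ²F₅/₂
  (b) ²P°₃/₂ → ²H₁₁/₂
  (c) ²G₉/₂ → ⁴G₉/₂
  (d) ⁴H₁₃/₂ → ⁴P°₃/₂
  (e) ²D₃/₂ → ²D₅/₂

1

(a) allowed
(b) forbidden (ΔL, ΔJ fail)
(c) forbidden (parity, ΔS fail)
(d) forbidden (ΔL, ΔJ fail)
(e) forbidden (parity fails)
Total allowed: 1 of 5.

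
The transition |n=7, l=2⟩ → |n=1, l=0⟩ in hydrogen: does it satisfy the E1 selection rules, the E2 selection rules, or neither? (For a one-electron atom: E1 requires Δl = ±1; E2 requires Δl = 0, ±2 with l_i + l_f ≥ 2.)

Δl = 0 − 2 = -2; l_i + l_f = 2.
E1 (Δl = ±1): not satisfied.
E2 (Δl = 0,±2, l_i+l_f ≥ 2): satisfied.

E2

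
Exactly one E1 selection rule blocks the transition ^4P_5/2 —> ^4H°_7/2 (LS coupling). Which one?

Reading off the term symbols: S 3/2→3/2, L 1→5, J 5/2→7/2, parity even→odd.
Parity must change: even → odd — ok.
ΔS = 0: S: 3/2 → 3/2 — ok.
ΔL = 0, ±1 (not L=0↔0): L: 1 → 5, ΔL = +4 — fails.
ΔJ = 0, ±1 (not J=0↔0): J: 5/2 → 7/2, ΔJ = +1 — ok.

the ΔL = 0, ±1 rule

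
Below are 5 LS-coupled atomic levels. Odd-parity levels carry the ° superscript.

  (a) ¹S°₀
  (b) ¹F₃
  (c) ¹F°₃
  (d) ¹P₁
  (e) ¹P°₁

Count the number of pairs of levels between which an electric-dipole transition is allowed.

3

(a)–(b): forbidden (ΔL, ΔJ).
(a)–(c): forbidden (parity, ΔL, ΔJ).
(a)–(d): allowed.
(a)–(e): forbidden (parity).
(b)–(c): allowed.
(b)–(d): forbidden (parity, ΔL, ΔJ).
(b)–(e): forbidden (ΔL, ΔJ).
(c)–(d): forbidden (ΔL, ΔJ).
(c)–(e): forbidden (parity, ΔL, ΔJ).
(d)–(e): allowed.
Allowed pairs: 3 of 10.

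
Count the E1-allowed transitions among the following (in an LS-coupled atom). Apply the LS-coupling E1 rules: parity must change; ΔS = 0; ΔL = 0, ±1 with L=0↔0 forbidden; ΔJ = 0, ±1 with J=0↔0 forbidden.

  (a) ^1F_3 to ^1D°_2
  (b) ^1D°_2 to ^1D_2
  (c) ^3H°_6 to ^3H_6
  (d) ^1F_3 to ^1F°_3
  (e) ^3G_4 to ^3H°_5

5

(a) allowed
(b) allowed
(c) allowed
(d) allowed
(e) allowed
Total allowed: 5 of 5.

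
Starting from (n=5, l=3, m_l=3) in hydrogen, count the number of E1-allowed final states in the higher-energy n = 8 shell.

4

E1 requires Δl = ±1, so l_f ∈ {2, 4}; with 0 ≤ l_f ≤ n_f−1 = 7, the allowed l_f values are {2, 4}.
For l_f = 2: m_f ∈ {m_i−1, m_i, m_i+1} ∩ [−2, 2] = {2} → 1 state.
For l_f = 4: m_f ∈ {m_i−1, m_i, m_i+1} ∩ [−4, 4] = {2, 3, 4} → 3 states.
Total: 4.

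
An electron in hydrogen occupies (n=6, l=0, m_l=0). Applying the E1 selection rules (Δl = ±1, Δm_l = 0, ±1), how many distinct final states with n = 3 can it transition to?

3

E1 requires Δl = ±1, so l_f ∈ {-1, 1}; with 0 ≤ l_f ≤ n_f−1 = 2, the allowed l_f values are {1}.
For l_f = 1: m_f ∈ {m_i−1, m_i, m_i+1} ∩ [−1, 1] = {-1, 0, 1} → 3 states.
Total: 3.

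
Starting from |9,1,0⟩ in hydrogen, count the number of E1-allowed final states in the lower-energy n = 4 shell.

E1 requires Δl = ±1, so l_f ∈ {0, 2}; with 0 ≤ l_f ≤ n_f−1 = 3, the allowed l_f values are {0, 2}.
For l_f = 0: m_f ∈ {m_i−1, m_i, m_i+1} ∩ [−0, 0] = {0} → 1 state.
For l_f = 2: m_f ∈ {m_i−1, m_i, m_i+1} ∩ [−2, 2] = {-1, 0, 1} → 3 states.
Total: 4.

4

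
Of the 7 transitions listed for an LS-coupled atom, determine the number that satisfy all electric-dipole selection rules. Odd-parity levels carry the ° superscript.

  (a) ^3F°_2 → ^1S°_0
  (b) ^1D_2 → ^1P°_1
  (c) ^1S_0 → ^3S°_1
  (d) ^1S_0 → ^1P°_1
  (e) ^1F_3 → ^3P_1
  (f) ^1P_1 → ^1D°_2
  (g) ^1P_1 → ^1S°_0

(a) forbidden (parity, ΔS, ΔL, ΔJ fail)
(b) allowed
(c) forbidden (ΔS, ΔL fail)
(d) allowed
(e) forbidden (parity, ΔS, ΔL, ΔJ fail)
(f) allowed
(g) allowed
Total allowed: 4 of 7.

4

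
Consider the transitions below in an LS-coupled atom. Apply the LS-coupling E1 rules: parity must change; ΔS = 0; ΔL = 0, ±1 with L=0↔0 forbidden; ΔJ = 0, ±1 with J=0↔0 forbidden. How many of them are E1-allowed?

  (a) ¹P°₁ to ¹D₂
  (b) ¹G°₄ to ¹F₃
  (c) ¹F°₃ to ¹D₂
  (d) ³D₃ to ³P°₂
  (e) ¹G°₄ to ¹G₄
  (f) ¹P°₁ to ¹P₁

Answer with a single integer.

(a) allowed
(b) allowed
(c) allowed
(d) allowed
(e) allowed
(f) allowed
Total allowed: 6 of 6.

6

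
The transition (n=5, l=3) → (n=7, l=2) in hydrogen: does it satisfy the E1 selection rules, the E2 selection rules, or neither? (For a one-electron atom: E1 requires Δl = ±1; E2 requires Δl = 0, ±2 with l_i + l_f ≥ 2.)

E1

Δl = 2 − 3 = -1; l_i + l_f = 5.
E1 (Δl = ±1): satisfied.
E2 (Δl = 0,±2, l_i+l_f ≥ 2): not satisfied.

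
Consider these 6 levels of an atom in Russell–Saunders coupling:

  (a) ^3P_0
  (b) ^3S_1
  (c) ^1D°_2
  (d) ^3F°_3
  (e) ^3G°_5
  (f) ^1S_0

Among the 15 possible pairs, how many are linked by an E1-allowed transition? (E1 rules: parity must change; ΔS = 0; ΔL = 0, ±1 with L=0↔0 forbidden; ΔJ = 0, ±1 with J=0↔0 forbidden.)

0

(a)–(b): forbidden (parity).
(a)–(c): forbidden (ΔS, ΔJ).
(a)–(d): forbidden (ΔL, ΔJ).
(a)–(e): forbidden (ΔL, ΔJ).
(a)–(f): forbidden (parity, ΔS, ΔJ).
(b)–(c): forbidden (ΔS, ΔL).
(b)–(d): forbidden (ΔL, ΔJ).
(b)–(e): forbidden (ΔL, ΔJ).
(b)–(f): forbidden (parity, ΔS, ΔL).
(c)–(d): forbidden (parity, ΔS).
(c)–(e): forbidden (parity, ΔS, ΔL, ΔJ).
(c)–(f): forbidden (ΔL, ΔJ).
(d)–(e): forbidden (parity, ΔJ).
(d)–(f): forbidden (ΔS, ΔL, ΔJ).
(e)–(f): forbidden (ΔS, ΔL, ΔJ).
Allowed pairs: 0 of 15.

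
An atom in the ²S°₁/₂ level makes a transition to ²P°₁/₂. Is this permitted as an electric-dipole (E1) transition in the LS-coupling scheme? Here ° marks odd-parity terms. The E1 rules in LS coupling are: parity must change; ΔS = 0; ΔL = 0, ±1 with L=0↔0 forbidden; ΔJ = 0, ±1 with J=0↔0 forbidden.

Parity must change: odd → odd — fails.
ΔS = 0: S: 1/2 → 1/2 — passes.
ΔL = 0, ±1 (not L=0↔0): L: 0 → 1, ΔL = +1 — passes.
ΔJ = 0, ±1 (not J=0↔0): J: 1/2 → 1/2, ΔJ = +0 — passes.
Rule(s) violated: parity.

forbidden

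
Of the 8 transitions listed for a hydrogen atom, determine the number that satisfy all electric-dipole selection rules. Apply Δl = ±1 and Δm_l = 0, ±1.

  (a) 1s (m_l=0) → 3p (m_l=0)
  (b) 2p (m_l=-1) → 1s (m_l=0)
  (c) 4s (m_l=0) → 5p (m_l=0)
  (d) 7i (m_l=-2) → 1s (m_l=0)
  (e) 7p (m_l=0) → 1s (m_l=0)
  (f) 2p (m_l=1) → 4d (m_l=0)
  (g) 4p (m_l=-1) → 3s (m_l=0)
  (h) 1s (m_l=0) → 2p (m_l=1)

7

(a) allowed
(b) allowed
(c) allowed
(d) forbidden — Δl = -6 (E1 requires Δl = ±1); Δm_l = +2 (E1 requires Δm_l = 0, ±1)
(e) allowed
(f) allowed
(g) allowed
(h) allowed
Total allowed: 7 of 8.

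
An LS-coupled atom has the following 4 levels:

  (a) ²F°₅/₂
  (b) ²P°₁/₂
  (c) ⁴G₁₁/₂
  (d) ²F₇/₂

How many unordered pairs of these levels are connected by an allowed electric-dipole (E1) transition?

(a)–(b): forbidden (parity, ΔL, ΔJ).
(a)–(c): forbidden (ΔS, ΔJ).
(a)–(d): allowed.
(b)–(c): forbidden (ΔS, ΔL, ΔJ).
(b)–(d): forbidden (ΔL, ΔJ).
(c)–(d): forbidden (parity, ΔS, ΔJ).
Allowed pairs: 1 of 6.

1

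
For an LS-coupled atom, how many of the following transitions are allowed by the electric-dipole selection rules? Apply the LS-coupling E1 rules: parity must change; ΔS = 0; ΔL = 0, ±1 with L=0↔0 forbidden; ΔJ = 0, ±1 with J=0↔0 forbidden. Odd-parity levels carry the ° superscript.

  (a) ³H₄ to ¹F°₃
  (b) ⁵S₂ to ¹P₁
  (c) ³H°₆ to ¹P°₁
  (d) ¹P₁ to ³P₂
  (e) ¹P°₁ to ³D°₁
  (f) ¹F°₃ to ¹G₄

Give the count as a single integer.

(a) forbidden (ΔS, ΔL fail)
(b) forbidden (parity, ΔS fail)
(c) forbidden (parity, ΔS, ΔL, ΔJ fail)
(d) forbidden (parity, ΔS fail)
(e) forbidden (parity, ΔS fail)
(f) allowed
Total allowed: 1 of 6.

1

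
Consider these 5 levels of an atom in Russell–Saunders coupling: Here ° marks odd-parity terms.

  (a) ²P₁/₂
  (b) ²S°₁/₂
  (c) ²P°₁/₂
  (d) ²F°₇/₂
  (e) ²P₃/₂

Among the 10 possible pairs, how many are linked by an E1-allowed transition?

(a)–(b): allowed.
(a)–(c): allowed.
(a)–(d): forbidden (ΔL, ΔJ).
(a)–(e): forbidden (parity).
(b)–(c): forbidden (parity).
(b)–(d): forbidden (parity, ΔL, ΔJ).
(b)–(e): allowed.
(c)–(d): forbidden (parity, ΔL, ΔJ).
(c)–(e): allowed.
(d)–(e): forbidden (ΔL, ΔJ).
Allowed pairs: 4 of 10.

4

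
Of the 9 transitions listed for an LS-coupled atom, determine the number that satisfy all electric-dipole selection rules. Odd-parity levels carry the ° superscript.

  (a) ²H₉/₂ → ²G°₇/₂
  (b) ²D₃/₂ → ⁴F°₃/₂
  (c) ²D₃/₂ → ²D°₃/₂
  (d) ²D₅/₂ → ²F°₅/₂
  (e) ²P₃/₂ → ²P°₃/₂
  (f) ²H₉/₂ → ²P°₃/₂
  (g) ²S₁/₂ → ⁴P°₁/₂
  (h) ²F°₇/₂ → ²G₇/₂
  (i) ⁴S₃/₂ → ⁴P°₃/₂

(a) allowed
(b) forbidden (ΔS fails)
(c) allowed
(d) allowed
(e) allowed
(f) forbidden (ΔL, ΔJ fail)
(g) forbidden (ΔS fails)
(h) allowed
(i) allowed
Total allowed: 6 of 9.

6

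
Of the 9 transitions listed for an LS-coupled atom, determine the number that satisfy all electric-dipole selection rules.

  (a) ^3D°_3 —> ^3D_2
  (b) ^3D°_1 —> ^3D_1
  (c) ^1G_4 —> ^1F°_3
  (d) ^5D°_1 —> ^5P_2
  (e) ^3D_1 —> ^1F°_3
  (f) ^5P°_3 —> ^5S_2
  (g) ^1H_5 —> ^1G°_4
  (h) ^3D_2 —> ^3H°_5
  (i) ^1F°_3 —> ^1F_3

7

(a) allowed
(b) allowed
(c) allowed
(d) allowed
(e) forbidden (ΔS, ΔJ fail)
(f) allowed
(g) allowed
(h) forbidden (ΔL, ΔJ fail)
(i) allowed
Total allowed: 7 of 9.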